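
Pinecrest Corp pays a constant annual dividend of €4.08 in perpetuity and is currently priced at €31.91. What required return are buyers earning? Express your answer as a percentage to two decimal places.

P = C/r ⇒ r = C/P = €4.08/€31.91 = 0.127860

12.79%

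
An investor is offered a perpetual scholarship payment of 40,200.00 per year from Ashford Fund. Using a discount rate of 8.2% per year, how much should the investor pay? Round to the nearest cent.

490243.90

Level perpetuity: PV = C / r = 40,200.00 / 0.082 = 490,243.90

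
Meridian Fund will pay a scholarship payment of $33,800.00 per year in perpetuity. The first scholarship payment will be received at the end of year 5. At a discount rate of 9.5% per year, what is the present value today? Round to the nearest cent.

$247478.01

Value at end of year 4: C / r = $33,800.00 / 0.095 = $355,789.4737
Discount to today: PV = $355,789.4737 / (1 + 0.095)^4 = $355,789.4737 / 1.437661 = $247,478.01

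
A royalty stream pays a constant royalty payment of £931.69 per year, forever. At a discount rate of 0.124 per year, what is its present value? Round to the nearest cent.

Level perpetuity: PV = C / r = £931.69 / 0.124 = £7,513.63

£7513.63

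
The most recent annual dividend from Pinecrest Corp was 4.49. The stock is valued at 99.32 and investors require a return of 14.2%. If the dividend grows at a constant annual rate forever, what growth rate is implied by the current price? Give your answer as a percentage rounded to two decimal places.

P = D₀(1+g)/(r−g) ⇒ P(r−g) = D₀(1+g) ⇒ g(P+D₀) = P·r − D₀
g = (P·r − D₀)/(P + D₀) = (99.32×0.142 − 4.49) / (99.32 + 4.49) = 0.092606

9.26%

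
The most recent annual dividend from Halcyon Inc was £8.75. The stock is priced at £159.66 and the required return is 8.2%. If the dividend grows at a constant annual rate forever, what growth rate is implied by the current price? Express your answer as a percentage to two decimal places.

P = D₀(1+g)/(r−g) ⇒ P(r−g) = D₀(1+g) ⇒ g(P+D₀) = P·r − D₀
g = (P·r − D₀)/(P + D₀) = (£159.66×0.082 − £8.75) / (£159.66 + £8.75) = 0.025783

2.58%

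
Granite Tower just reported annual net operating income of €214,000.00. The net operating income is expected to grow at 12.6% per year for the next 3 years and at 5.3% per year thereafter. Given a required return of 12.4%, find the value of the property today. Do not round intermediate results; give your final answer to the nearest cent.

€3835090.72

D_1 = 240964.00000
D_2 = 271325.46400
D_3 = 305512.47246
Terminal value at year 3: TV = D_3×(1+g_2)/(r−g_2) = 321704.63350/0.071 = 4531051.17612
P_0 = D_1/(1+r)^1 + D_2/(1+r)^2 + D_3/(1+r)^3 + TV/(1+r)^3
    = 214380.78292 + 214762.24339 + 215144.38261 + 3190803.30827 = 3835090.71719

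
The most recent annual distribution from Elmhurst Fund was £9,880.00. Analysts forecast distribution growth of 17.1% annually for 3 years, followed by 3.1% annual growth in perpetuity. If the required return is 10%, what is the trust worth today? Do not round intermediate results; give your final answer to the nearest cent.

£211731.60

D_1 = 11569.48000
D_2 = 13547.86108
D_3 = 15864.54532
Terminal value at year 3: TV = D_3×(1+g_2)/(r−g_2) = 16356.34623/0.069 = 237048.49608
P_0 = D_1/(1+r)^1 + D_2/(1+r)^2 + D_3/(1+r)^3 + TV/(1+r)^3
    = 10517.70909 + 11196.57940 + 11919.26771 + 178098.04364 = 211731.59985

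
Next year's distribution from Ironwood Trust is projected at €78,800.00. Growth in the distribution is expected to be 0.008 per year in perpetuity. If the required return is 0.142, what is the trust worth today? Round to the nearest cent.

Growing perpetuity: P = D₁ / (r − g) = €78,800.0000 / (0.142 − 0.008) = €588,059.70

€588059.70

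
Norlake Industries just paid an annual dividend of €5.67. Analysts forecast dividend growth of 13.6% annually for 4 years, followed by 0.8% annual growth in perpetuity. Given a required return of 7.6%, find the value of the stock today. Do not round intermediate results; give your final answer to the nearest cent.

D_1 = 6.44112
D_2 = 7.31711
D_3 = 8.31224
D_4 = 9.44270
Terminal value at year 4: TV = D_4×(1+g_2)/(r−g_2) = 9.51825/0.068 = 139.97420
P_0 = D_1/(1+r)^1 + D_2/(1+r)^2 + D_3/(1+r)^3 + D_4/(1+r)^4 + TV/(1+r)^4
    = 5.98617 + 6.31997 + 6.67239 + 7.04445 + 104.42366 = 130.44665

€130.45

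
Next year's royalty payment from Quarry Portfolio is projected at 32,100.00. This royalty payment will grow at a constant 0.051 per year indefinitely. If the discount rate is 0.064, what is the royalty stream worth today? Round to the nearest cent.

2469230.77

Growing perpetuity: P = D₁ / (r − g) = 32,100.0000 / (0.064 − 0.051) = 2,469,230.77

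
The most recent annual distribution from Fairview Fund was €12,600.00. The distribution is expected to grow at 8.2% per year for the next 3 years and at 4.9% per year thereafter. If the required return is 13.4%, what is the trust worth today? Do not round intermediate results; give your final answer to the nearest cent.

€169511.46

D_1 = 13633.20000
D_2 = 14751.12240
D_3 = 15960.71444
Terminal value at year 3: TV = D_3×(1+g_2)/(r−g_2) = 16742.78944/0.085 = 196973.99346
P_0 = D_1/(1+r)^1 + D_2/(1+r)^2 + D_3/(1+r)^3 + TV/(1+r)^3
    = 12022.22222 + 11470.93866 + 10944.93442 + 135073.36715 = 169511.46246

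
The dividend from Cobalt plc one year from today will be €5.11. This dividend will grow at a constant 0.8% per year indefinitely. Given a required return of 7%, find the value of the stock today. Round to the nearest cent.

Growing perpetuity: P = D₁ / (r − g) = €5.1100 / (0.07 − 0.008) = €82.42

€82.42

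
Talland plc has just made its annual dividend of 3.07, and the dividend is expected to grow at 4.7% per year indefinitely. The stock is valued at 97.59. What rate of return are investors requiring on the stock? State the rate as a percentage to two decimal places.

D₁ = 3.07 × 1.047 = 3.2143
P = D₁/(r − g) ⇒ r = D₁/P + g = 3.2143/97.59 + 0.047 = 0.032937 + 0.047 = 0.079937

7.99%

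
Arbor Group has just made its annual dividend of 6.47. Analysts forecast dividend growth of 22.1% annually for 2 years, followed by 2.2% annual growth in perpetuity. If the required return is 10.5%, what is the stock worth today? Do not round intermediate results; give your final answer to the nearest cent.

112.32

D_1 = 7.89987
D_2 = 9.64574
Terminal value at year 2: TV = D_2×(1+g_2)/(r−g_2) = 9.85795/0.083 = 118.77045
P_0 = D_1/(1+r)^1 + D_2/(1+r)^2 + TV/(1+r)^2
    = 7.14920 + 7.89971 + 97.27111 = 112.32002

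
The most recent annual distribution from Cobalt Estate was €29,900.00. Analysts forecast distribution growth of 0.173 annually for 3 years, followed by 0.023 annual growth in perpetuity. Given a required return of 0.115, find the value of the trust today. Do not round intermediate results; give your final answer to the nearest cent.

D_1 = 35072.70000
D_2 = 41140.27710
D_3 = 48257.54504
Terminal value at year 3: TV = D_3×(1+g_2)/(r−g_2) = 49367.46857/0.092 = 536602.91928
P_0 = D_1/(1+r)^1 + D_2/(1+r)^2 + D_3/(1+r)^3 + TV/(1+r)^3
    = 31455.33632 + 33091.57803 + 34812.93366 + 387104.68626 = 486464.53428

€486464.53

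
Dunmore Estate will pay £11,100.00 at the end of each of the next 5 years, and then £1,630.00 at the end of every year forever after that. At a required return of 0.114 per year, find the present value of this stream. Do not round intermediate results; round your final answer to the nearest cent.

£48949.05

PV of 5-year annuity: £11,100.00 × [1 − (1+0.114)^−5] / 0.114 = 40614.98332
Perpetuity value at year 5: £1,630.00 / 0.114 = 14298.24561
PV of perpetuity: 14298.24561 / (1+0.114)^5 = 8334.06338
Total PV = 40614.98332 + 8334.06338 = 48949.04670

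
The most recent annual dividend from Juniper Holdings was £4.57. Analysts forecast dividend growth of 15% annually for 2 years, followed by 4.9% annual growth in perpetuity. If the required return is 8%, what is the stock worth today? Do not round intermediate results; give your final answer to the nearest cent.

£185.39

D_1 = 5.25550
D_2 = 6.04383
Terminal value at year 2: TV = D_2×(1+g_2)/(r−g_2) = 6.33997/0.031 = 204.51524
P_0 = D_1/(1+r)^1 + D_2/(1+r)^2 + TV/(1+r)^2
    = 4.86620 + 5.18161 + 175.33885 = 185.38666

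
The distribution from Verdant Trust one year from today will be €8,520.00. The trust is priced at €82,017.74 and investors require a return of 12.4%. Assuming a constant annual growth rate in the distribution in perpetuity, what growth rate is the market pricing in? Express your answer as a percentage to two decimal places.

P = D₁/(r−g) ⇒ g = r − D₁/P = 0.124 − €8,520.00/€82,017.74 = 0.020120

2.01%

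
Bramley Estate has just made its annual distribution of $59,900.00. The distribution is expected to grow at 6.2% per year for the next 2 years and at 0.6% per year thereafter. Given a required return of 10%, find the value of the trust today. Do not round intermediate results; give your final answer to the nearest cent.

$711194.90

D_1 = 63613.80000
D_2 = 67557.85560
Terminal value at year 2: TV = D_2×(1+g_2)/(r−g_2) = 67963.20273/0.094 = 723012.79504
P_0 = D_1/(1+r)^1 + D_2/(1+r)^2 + TV/(1+r)^2
    = 57830.72727 + 55832.93851 + 597531.23557 = 711194.90135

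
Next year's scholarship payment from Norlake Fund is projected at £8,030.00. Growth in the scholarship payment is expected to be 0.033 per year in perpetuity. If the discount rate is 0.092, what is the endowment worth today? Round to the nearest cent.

£136101.69

Growing perpetuity: P = D₁ / (r − g) = £8,030.0000 / (0.092 − 0.033) = £136,101.69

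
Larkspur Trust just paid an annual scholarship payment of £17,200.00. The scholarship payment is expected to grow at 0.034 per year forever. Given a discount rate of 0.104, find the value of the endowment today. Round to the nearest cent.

D₁ = D₀ × (1 + g) = £17,200.00 × 1.034 = £17,784.8000
Growing perpetuity: P = D₁ / (r − g) = £17,784.8000 / (0.104 − 0.034) = £254,068.57

£254068.57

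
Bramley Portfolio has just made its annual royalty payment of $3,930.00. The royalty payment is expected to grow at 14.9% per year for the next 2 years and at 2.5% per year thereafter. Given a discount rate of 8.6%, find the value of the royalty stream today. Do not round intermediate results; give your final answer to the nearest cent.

$82478.03

D_1 = 4515.57000
D_2 = 5188.38993
Terminal value at year 2: TV = D_2×(1+g_2)/(r−g_2) = 5318.09968/0.061 = 87181.96194
P_0 = D_1/(1+r)^1 + D_2/(1+r)^2 + TV/(1+r)^2
    = 4157.98343 + 4399.19241 + 73920.85605 = 82478.03188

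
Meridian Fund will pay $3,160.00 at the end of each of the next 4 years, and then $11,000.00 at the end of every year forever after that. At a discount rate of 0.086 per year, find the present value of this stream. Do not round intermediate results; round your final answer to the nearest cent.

PV of 4-year annuity: $3,160.00 × [1 − (1+0.086)^−4] / 0.086 = 10328.04770
Perpetuity value at year 4: $11,000.00 / 0.086 = 127906.97674
PV of perpetuity: 127906.97674 / (1+0.086)^4 = 91954.91196
Total PV = 10328.04770 + 91954.91196 = 102282.95966

$102282.96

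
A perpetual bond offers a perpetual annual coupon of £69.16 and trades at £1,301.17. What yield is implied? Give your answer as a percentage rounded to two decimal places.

5.32%

P = C/r ⇒ r = C/P = £69.16/£1,301.17 = 0.053152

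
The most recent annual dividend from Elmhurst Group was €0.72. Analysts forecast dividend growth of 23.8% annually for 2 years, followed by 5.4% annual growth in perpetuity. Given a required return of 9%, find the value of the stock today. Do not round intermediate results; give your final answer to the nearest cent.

D_1 = 0.89136
D_2 = 1.10350
Terminal value at year 2: TV = D_2×(1+g_2)/(r−g_2) = 1.16309/0.036 = 32.30814
P_0 = D_1/(1+r)^1 + D_2/(1+r)^2 + TV/(1+r)^2
    = 0.81776 + 0.92880 + 27.19311 = 28.93967

€28.94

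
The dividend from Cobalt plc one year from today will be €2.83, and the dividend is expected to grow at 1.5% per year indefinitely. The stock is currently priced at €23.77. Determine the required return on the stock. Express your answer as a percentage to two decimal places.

P = D₁/(r − g) ⇒ r = D₁/P + g = €2.8300/€23.77 + 0.015 = 0.119058 + 0.015 = 0.134058

13.41%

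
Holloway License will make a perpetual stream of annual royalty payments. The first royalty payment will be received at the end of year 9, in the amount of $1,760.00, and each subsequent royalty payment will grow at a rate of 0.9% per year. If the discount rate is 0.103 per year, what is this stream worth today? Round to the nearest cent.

Value at end of year 8: C₁ / (r − g) = $1,760.00 / (0.103 − 0.009) = $18,723.4043
Discount to today: PV = $18,723.4043 / (1 + 0.103)^8 = $18,723.4043 / 2.190807 = $8,546.35

$8546.35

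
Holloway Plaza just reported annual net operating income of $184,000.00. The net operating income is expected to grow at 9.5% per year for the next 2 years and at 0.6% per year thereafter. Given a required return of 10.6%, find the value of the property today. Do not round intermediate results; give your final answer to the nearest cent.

D_1 = 201480.00000
D_2 = 220620.60000
Terminal value at year 2: TV = D_2×(1+g_2)/(r−g_2) = 221944.32360/0.1 = 2219443.23600
P_0 = D_1/(1+r)^1 + D_2/(1+r)^2 + TV/(1+r)^2
    = 182169.98192 + 180358.16474 + 1814403.13725 = 2176931.28391

$2176931.28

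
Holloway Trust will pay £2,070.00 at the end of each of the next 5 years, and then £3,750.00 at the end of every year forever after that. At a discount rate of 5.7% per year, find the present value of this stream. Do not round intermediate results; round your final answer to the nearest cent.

PV of 5-year annuity: £2,070.00 × [1 − (1+0.057)^−5] / 0.057 = 8791.21882
Perpetuity value at year 5: £3,750.00 / 0.057 = 65789.47368
PV of perpetuity: 65789.47368 / (1+0.057)^5 = 49863.35263
Total PV = 8791.21882 + 49863.35263 = 58654.57145

£58654.57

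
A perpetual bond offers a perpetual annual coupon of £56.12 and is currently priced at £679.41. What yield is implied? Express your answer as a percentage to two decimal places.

8.26%

P = C/r ⇒ r = C/P = £56.12/£679.41 = 0.082601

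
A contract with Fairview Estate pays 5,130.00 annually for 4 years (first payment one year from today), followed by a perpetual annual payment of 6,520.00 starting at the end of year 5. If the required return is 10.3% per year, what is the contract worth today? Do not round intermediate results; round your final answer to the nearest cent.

58923.32

PV of 4-year annuity: 5,130.00 × [1 − (1+0.103)^−4] / 0.103 = 16156.36590
Perpetuity value at year 4: 6,520.00 / 0.103 = 63300.97087
PV of perpetuity: 63300.97087 / (1+0.103)^4 = 42766.95417
Total PV = 16156.36590 + 42766.95417 = 58923.32007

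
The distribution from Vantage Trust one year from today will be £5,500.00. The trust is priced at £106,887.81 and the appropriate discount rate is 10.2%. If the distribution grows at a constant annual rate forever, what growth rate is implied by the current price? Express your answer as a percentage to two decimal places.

5.05%

P = D₁/(r−g) ⇒ g = r − D₁/P = 0.102 − £5,500.00/£106,887.81 = 0.050544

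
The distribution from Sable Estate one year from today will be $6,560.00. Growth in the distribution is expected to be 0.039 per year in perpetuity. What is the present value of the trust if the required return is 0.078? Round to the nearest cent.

$168205.13

Growing perpetuity: P = D₁ / (r − g) = $6,560.0000 / (0.078 − 0.039) = $168,205.13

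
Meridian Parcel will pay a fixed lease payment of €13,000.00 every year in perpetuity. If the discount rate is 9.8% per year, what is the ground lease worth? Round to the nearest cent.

Level perpetuity: PV = C / r = €13,000.00 / 0.098 = €132,653.06

€132653.06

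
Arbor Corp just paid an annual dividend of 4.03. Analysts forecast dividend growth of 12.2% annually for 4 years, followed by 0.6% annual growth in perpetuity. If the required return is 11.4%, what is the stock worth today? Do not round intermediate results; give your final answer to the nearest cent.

D_1 = 4.52166
D_2 = 5.07330
D_3 = 5.69225
D_4 = 6.38670
Terminal value at year 4: TV = D_4×(1+g_2)/(r−g_2) = 6.42502/0.108 = 59.49092
P_0 = D_1/(1+r)^1 + D_2/(1+r)^2 + D_3/(1+r)^3 + D_4/(1+r)^4 + TV/(1+r)^4
    = 4.05894 + 4.08809 + 4.11745 + 4.14702 + 38.62869 = 55.04018

55.04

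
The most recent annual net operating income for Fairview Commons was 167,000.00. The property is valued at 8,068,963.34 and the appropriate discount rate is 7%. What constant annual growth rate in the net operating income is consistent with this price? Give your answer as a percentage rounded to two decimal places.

P = D₀(1+g)/(r−g) ⇒ P(r−g) = D₀(1+g) ⇒ g(P+D₀) = P·r − D₀
g = (P·r − D₀)/(P + D₀) = (8,068,963.34×0.07 − 167,000.00) / (8,068,963.34 + 167,000.00) = 0.048304

4.83%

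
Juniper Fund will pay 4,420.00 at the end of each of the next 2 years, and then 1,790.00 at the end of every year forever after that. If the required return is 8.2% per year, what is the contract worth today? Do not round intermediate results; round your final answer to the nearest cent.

PV of 2-year annuity: 4,420.00 × [1 − (1+0.082)^−2] / 0.082 = 7860.46925
Perpetuity value at year 2: 1,790.00 / 0.082 = 21829.26829
PV of perpetuity: 21829.26829 / (1+0.082)^2 = 18645.95609
Total PV = 7860.46925 + 18645.95609 = 26506.42533

26506.43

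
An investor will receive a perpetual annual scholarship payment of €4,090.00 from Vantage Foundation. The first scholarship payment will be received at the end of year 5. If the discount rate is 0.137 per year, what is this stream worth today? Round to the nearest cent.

Value at end of year 4: C / r = €4,090.00 / 0.137 = €29,854.0146
Discount to today: PV = €29,854.0146 / (1 + 0.137)^4 = €29,854.0146 / 1.671252 = €17,863.27

€17863.27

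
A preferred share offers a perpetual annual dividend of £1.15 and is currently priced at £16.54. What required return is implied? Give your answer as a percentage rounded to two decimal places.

P = C/r ⇒ r = C/P = £1.15/£16.54 = 0.069528

6.95%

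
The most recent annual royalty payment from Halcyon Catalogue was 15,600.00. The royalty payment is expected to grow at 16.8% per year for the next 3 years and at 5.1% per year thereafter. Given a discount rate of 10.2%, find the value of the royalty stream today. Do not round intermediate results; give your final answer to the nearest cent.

435405.62

D_1 = 18220.80000
D_2 = 21281.89440
D_3 = 24857.25266
Terminal value at year 3: TV = D_3×(1+g_2)/(r−g_2) = 26124.97254/0.051 = 512254.36362
P_0 = D_1/(1+r)^1 + D_2/(1+r)^2 + D_3/(1+r)^3 + TV/(1+r)^3
    = 16534.30127 + 17524.55888 + 18574.12411 + 382772.63608 = 435405.62034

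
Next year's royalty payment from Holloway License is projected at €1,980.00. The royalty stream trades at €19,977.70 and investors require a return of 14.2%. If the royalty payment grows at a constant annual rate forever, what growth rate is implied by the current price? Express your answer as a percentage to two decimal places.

P = D₁/(r−g) ⇒ g = r − D₁/P = 0.142 − €1,980.00/€19,977.70 = 0.042889

4.29%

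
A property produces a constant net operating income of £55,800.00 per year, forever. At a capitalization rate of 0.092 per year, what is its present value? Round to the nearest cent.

Level perpetuity: PV = C / r = £55,800.00 / 0.092 = £606,521.74

£606521.74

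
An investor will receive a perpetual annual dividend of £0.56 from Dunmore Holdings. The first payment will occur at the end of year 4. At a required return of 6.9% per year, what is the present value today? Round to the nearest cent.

Value at end of year 3: C / r = £0.56 / 0.069 = £8.1159
Discount to today: PV = £8.1159 / (1 + 0.069)^3 = £8.1159 / 1.221612 = £6.64

£6.64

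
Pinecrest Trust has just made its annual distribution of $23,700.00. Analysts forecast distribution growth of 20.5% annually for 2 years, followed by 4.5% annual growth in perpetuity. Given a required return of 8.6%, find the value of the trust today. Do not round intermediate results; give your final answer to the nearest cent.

$799171.07

D_1 = 28558.50000
D_2 = 34412.99250
Terminal value at year 2: TV = D_2×(1+g_2)/(r−g_2) = 35961.57716/0.041 = 877111.63811
P_0 = D_1/(1+r)^1 + D_2/(1+r)^2 + TV/(1+r)^2
    = 26296.96133 + 29178.48840 + 743695.61887 = 799171.06859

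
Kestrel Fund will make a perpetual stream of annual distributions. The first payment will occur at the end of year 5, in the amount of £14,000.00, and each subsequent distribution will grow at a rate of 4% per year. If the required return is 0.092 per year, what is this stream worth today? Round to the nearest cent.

£189336.41

Value at end of year 4: C₁ / (r − g) = £14,000.00 / (0.092 − 0.04) = £269,230.7692
Discount to today: PV = £269,230.7692 / (1 + 0.092)^4 = £269,230.7692 / 1.421970 = £189,336.41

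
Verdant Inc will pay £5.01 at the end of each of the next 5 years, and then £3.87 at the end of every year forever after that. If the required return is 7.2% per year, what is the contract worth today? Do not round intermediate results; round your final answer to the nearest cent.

PV of 5-year annuity: £5.01 × [1 − (1+0.072)^−5] / 0.072 = 20.43245
Perpetuity value at year 5: £3.87 / 0.072 = 53.75000
PV of perpetuity: 53.75000 / (1+0.072)^5 = 37.96685
Total PV = 20.43245 + 37.96685 = 58.39930

£58.40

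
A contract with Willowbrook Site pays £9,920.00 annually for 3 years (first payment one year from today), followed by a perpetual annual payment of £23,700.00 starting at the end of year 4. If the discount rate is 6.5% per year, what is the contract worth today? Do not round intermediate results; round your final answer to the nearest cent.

£328119.39

PV of 3-year annuity: £9,920.00 × [1 − (1+0.065)^−3] / 0.065 = 26272.87707
Perpetuity value at year 3: £23,700.00 / 0.065 = 364615.38462
PV of perpetuity: 364615.38462 / (1+0.065)^3 = 301846.51501
Total PV = 26272.87707 + 301846.51501 = 328119.39208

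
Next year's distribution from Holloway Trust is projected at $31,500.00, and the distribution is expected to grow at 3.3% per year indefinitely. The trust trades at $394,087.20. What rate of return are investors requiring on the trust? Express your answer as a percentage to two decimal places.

P = D₁/(r − g) ⇒ r = D₁/P + g = $31,500.0000/$394,087.20 + 0.033 = 0.079932 + 0.033 = 0.112932

11.29%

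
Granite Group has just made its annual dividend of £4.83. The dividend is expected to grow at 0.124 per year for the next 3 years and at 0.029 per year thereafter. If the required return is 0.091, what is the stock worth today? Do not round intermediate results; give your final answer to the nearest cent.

£103.04

D_1 = 5.42892
D_2 = 6.10211
D_3 = 6.85877
Terminal value at year 3: TV = D_3×(1+g_2)/(r−g_2) = 7.05767/0.062 = 113.83341
P_0 = D_1/(1+r)^1 + D_2/(1+r)^2 + D_3/(1+r)^3 + TV/(1+r)^3
    = 4.97610 + 5.12661 + 5.28168 + 87.65880 = 103.04318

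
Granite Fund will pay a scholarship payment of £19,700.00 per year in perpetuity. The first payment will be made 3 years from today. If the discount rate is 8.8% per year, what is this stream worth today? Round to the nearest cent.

Value at end of year 2: C / r = £19,700.00 / 0.088 = £223,863.6364
Discount to today: PV = £223,863.6364 / (1 + 0.088)^2 = £223,863.6364 / 1.183744 = £189,114.91

£189114.91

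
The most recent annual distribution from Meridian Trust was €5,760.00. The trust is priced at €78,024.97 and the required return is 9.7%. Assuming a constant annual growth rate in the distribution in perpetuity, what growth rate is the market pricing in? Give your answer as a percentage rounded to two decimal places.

P = D₀(1+g)/(r−g) ⇒ P(r−g) = D₀(1+g) ⇒ g(P+D₀) = P·r − D₀
g = (P·r − D₀)/(P + D₀) = (€78,024.97×0.097 − €5,760.00) / (€78,024.97 + €5,760.00) = 0.021584

2.16%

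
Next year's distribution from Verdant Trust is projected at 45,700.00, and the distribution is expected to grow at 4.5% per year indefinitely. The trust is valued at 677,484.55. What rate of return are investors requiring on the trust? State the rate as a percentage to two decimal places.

11.25%

P = D₁/(r − g) ⇒ r = D₁/P + g = 45,700.0000/677,484.55 + 0.045 = 0.067455 + 0.045 = 0.112455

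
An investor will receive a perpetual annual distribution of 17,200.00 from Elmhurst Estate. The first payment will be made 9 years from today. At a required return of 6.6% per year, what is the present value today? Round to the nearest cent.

156288.45

Value at end of year 8: C / r = 17,200.00 / 0.066 = 260,606.0606
Discount to today: PV = 260,606.0606 / (1 + 0.066)^8 = 260,606.0606 / 1.667468 = 156,288.45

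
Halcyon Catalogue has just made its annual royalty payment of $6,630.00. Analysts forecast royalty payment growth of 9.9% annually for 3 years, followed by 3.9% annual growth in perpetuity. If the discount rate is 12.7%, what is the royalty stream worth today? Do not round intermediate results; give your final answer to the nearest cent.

$91506.43

D_1 = 7286.37000
D_2 = 8007.72063
D_3 = 8800.48497
Terminal value at year 3: TV = D_3×(1+g_2)/(r−g_2) = 9143.70389/0.088 = 103905.72598
P_0 = D_1/(1+r)^1 + D_2/(1+r)^2 + D_3/(1+r)^3 + TV/(1+r)^3
    = 6465.27950 + 6304.65144 + 6148.01414 + 72588.48511 = 91506.43019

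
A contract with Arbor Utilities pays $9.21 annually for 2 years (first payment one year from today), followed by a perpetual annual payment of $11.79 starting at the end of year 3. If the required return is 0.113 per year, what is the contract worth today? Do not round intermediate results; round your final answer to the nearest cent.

$99.94

PV of 2-year annuity: $9.21 × [1 − (1+0.113)^−2] / 0.113 = 15.70973
Perpetuity value at year 2: $11.79 / 0.113 = 104.33628
PV of perpetuity: 104.33628 / (1+0.113)^2 = 84.22578
Total PV = 15.70973 + 84.22578 = 99.93551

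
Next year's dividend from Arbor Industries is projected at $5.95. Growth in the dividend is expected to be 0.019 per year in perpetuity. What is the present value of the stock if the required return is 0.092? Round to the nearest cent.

Growing perpetuity: P = D₁ / (r − g) = $5.9500 / (0.092 − 0.019) = $81.51

$81.51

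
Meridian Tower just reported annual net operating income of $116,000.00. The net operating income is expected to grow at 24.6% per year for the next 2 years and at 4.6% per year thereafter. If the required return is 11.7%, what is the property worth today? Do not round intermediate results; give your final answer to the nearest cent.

$2400215.77

D_1 = 144536.00000
D_2 = 180091.85600
Terminal value at year 2: TV = D_2×(1+g_2)/(r−g_2) = 188376.08138/0.071 = 2653184.24473
P_0 = D_1/(1+r)^1 + D_2/(1+r)^2 + TV/(1+r)^2
    = 129396.59803 + 144340.34122 + 2126478.82985 = 2400215.76910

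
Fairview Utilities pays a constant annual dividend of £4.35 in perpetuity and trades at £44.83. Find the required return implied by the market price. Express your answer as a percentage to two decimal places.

9.70%

P = C/r ⇒ r = C/P = £4.35/£44.83 = 0.097033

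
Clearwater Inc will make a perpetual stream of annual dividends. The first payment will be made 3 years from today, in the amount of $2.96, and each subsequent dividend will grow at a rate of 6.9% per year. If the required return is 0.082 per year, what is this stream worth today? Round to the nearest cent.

$194.49

Value at end of year 2: C₁ / (r − g) = $2.96 / (0.082 − 0.069) = $227.6923
Discount to today: PV = $227.6923 / (1 + 0.082)^2 = $227.6923 / 1.170724 = $194.49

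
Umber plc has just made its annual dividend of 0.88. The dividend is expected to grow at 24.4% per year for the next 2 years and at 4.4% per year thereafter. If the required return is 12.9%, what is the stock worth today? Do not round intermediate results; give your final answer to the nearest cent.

15.16

D_1 = 1.09472
D_2 = 1.36183
Terminal value at year 2: TV = D_2×(1+g_2)/(r−g_2) = 1.42175/0.085 = 16.72650
P_0 = D_1/(1+r)^1 + D_2/(1+r)^2 + TV/(1+r)^2
    = 0.96964 + 1.06840 + 13.12252 = 15.16056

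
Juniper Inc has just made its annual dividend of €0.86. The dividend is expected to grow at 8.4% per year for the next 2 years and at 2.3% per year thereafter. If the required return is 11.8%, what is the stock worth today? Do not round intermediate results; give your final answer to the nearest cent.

D_1 = 0.93224
D_2 = 1.01055
Terminal value at year 2: TV = D_2×(1+g_2)/(r−g_2) = 1.03379/0.095 = 10.88201
P_0 = D_1/(1+r)^1 + D_2/(1+r)^2 + TV/(1+r)^2
    = 0.83385 + 0.80849 + 8.70614 = 10.34847

€10.35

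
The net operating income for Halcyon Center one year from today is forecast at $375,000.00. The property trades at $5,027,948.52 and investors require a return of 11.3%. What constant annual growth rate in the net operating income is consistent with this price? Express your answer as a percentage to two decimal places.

P = D₁/(r−g) ⇒ g = r − D₁/P = 0.113 − $375,000.00/$5,027,948.52 = 0.038417

3.84%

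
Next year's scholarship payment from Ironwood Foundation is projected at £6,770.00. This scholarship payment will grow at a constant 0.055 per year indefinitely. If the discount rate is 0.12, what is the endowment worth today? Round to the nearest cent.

Growing perpetuity: P = D₁ / (r − g) = £6,770.0000 / (0.12 − 0.055) = £104,153.85

£104153.85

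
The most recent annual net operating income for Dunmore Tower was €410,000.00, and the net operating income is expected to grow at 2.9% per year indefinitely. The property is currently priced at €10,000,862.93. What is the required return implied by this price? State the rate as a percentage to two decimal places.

D₁ = €410,000.00 × 1.029 = €421,890.0000
P = D₁/(r − g) ⇒ r = D₁/P + g = €421,890.0000/€10,000,862.93 + 0.029 = 0.042185 + 0.029 = 0.071185

7.12%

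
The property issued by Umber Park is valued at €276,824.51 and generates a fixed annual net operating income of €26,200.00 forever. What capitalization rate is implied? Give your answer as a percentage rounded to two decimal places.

9.46%

P = C/r ⇒ r = C/P = €26,200.00/€276,824.51 = 0.094645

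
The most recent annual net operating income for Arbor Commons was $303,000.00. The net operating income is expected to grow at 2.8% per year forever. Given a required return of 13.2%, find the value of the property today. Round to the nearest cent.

$2995038.46

D₁ = D₀ × (1 + g) = $303,000.00 × 1.028 = $311,484.0000
Growing perpetuity: P = D₁ / (r − g) = $311,484.0000 / (0.132 − 0.028) = $2,995,038.46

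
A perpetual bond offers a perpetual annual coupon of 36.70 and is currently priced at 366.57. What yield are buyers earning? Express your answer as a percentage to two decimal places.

P = C/r ⇒ r = C/P = 36.70/366.57 = 0.100117

10.01%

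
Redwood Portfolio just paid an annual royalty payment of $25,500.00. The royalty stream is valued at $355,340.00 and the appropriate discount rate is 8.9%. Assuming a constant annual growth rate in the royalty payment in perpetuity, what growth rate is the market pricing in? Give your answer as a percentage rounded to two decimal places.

P = D₀(1+g)/(r−g) ⇒ P(r−g) = D₀(1+g) ⇒ g(P+D₀) = P·r − D₀
g = (P·r − D₀)/(P + D₀) = ($355,340.00×0.089 − $25,500.00) / ($355,340.00 + $25,500.00) = 0.016084

1.61%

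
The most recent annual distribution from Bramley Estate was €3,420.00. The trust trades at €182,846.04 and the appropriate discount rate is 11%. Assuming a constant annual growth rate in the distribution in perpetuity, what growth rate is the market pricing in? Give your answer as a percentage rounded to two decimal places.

8.96%

P = D₀(1+g)/(r−g) ⇒ P(r−g) = D₀(1+g) ⇒ g(P+D₀) = P·r − D₀
g = (P·r − D₀)/(P + D₀) = (€182,846.04×0.11 − €3,420.00) / (€182,846.04 + €3,420.00) = 0.089619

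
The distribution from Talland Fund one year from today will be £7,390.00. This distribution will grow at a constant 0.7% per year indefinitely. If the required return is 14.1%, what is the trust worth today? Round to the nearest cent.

£55149.25

Growing perpetuity: P = D₁ / (r − g) = £7,390.0000 / (0.141 − 0.007) = £55,149.25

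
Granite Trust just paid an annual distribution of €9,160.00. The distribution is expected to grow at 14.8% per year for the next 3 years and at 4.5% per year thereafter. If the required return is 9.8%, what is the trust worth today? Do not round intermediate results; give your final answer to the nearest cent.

D_1 = 10515.68000
D_2 = 12072.00064
D_3 = 13858.65673
Terminal value at year 3: TV = D_3×(1+g_2)/(r−g_2) = 14482.29629/0.053 = 273250.87335
P_0 = D_1/(1+r)^1 + D_2/(1+r)^2 + D_3/(1+r)^3 + TV/(1+r)^3
    = 9577.12204 + 10013.23871 + 10469.21497 + 206421.31404 = 236480.88976

€236480.89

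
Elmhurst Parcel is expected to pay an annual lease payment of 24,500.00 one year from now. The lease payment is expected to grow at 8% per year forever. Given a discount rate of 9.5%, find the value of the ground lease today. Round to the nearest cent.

Growing perpetuity: P = D₁ / (r − g) = 24,500.0000 / (0.095 − 0.08) = 1,633,333.33

1633333.33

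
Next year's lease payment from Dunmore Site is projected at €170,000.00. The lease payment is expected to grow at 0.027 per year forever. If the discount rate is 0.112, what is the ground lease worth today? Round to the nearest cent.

€2000000.00

Growing perpetuity: P = D₁ / (r − g) = €170,000.0000 / (0.112 − 0.027) = €2,000,000.00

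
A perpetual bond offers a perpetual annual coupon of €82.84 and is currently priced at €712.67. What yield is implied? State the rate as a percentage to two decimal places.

11.62%

P = C/r ⇒ r = C/P = €82.84/€712.67 = 0.116239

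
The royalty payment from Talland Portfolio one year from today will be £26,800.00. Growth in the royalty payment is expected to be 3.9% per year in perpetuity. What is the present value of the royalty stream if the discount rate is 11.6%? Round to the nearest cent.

Growing perpetuity: P = D₁ / (r − g) = £26,800.0000 / (0.116 − 0.039) = £348,051.95

£348051.95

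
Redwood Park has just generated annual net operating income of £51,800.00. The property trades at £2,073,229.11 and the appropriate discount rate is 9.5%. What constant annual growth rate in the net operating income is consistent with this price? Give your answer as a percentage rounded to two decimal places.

6.83%

P = D₀(1+g)/(r−g) ⇒ P(r−g) = D₀(1+g) ⇒ g(P+D₀) = P·r − D₀
g = (P·r − D₀)/(P + D₀) = (£2,073,229.11×0.095 − £51,800.00) / (£2,073,229.11 + £51,800.00) = 0.068308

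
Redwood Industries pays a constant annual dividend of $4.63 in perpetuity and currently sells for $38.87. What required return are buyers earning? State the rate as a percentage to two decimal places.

P = C/r ⇒ r = C/P = $4.63/$38.87 = 0.119115

11.91%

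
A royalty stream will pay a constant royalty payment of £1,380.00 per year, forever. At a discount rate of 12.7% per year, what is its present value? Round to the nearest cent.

£10866.14

Level perpetuity: PV = C / r = £1,380.00 / 0.127 = £10,866.14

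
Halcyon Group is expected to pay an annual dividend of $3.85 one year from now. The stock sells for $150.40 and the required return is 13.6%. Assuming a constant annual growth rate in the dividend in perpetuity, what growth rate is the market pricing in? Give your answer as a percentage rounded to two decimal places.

11.04%

P = D₁/(r−g) ⇒ g = r − D₁/P = 0.136 − $3.85/$150.40 = 0.110402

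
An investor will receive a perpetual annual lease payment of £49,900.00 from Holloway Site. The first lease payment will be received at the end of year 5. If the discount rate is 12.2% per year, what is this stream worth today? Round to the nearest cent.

Value at end of year 4: C / r = £49,900.00 / 0.122 = £409,016.3934
Discount to today: PV = £409,016.3934 / (1 + 0.122)^4 = £409,016.3934 / 1.584789 = £258,088.88

£258088.88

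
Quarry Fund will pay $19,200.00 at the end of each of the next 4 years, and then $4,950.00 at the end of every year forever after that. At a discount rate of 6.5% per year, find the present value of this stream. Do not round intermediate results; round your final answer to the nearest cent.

PV of 4-year annuity: $19,200.00 × [1 − (1+0.065)^−4] / 0.065 = 65775.33315
Perpetuity value at year 4: $4,950.00 / 0.065 = 76153.84615
PV of perpetuity: 76153.84615 / (1+0.065)^4 = 59196.14308
Total PV = 65775.33315 + 59196.14308 = 124971.47623

$124971.48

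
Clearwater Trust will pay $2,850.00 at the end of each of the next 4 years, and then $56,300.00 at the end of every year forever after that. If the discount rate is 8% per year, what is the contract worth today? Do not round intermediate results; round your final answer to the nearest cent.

$526716.82

PV of 4-year annuity: $2,850.00 × [1 − (1+0.08)^−4] / 0.08 = 9439.56149
Perpetuity value at year 4: $56,300.00 / 0.08 = 703750.00000
PV of perpetuity: 703750.00000 / (1+0.08)^4 = 517277.25891
Total PV = 9439.56149 + 517277.25891 = 526716.82040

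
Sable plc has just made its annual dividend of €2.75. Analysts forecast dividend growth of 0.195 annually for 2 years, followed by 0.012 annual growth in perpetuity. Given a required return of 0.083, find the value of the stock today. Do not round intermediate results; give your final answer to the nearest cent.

€54.11

D_1 = 3.28625
D_2 = 3.92707
Terminal value at year 2: TV = D_2×(1+g_2)/(r−g_2) = 3.97419/0.071 = 55.97456
P_0 = D_1/(1+r)^1 + D_2/(1+r)^2 + TV/(1+r)^2
    = 3.03440 + 3.34820 + 47.72366 = 54.10626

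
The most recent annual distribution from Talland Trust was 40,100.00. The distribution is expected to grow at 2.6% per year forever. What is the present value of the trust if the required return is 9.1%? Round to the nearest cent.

D₁ = D₀ × (1 + g) = 40,100.00 × 1.026 = 41,142.6000
Growing perpetuity: P = D₁ / (r − g) = 41,142.6000 / (0.091 − 0.026) = 632,963.08

632963.08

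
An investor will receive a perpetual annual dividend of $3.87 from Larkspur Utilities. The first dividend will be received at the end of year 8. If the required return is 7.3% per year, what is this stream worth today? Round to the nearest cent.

$32.37

Value at end of year 7: C / r = $3.87 / 0.073 = $53.0137
Discount to today: PV = $53.0137 / (1 + 0.073)^7 = $53.0137 / 1.637563 = $32.37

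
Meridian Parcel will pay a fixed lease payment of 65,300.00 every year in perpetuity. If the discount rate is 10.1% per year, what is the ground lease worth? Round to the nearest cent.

Level perpetuity: PV = C / r = 65,300.00 / 0.101 = 646,534.65

646534.65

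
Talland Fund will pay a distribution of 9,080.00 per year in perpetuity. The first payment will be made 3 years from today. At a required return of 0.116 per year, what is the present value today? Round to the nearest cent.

62849.16

Value at end of year 2: C / r = 9,080.00 / 0.116 = 78,275.8621
Discount to today: PV = 78,275.8621 / (1 + 0.116)^2 = 78,275.8621 / 1.245456 = 62,849.16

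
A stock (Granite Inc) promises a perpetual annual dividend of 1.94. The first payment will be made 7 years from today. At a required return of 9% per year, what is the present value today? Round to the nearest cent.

Value at end of year 6: C / r = 1.94 / 0.09 = 21.5556
Discount to today: PV = 21.5556 / (1 + 0.09)^6 = 21.5556 / 1.677100 = 12.85

12.85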